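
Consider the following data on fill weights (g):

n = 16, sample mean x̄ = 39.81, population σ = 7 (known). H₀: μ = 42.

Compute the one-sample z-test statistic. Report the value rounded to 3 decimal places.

test statistic = -1.251

SE = σ/√n = 7/√16 = 1.7500
z = (x̄−μ₀)/SE = (39.81−42)/1.7500 = -1.2514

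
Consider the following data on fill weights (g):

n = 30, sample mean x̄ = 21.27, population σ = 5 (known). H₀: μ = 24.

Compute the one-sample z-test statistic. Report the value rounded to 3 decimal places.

test statistic = -2.991

SE = σ/√n = 5/√30 = 0.9129
z = (x̄−μ₀)/SE = (21.27−24)/0.9129 = -2.9906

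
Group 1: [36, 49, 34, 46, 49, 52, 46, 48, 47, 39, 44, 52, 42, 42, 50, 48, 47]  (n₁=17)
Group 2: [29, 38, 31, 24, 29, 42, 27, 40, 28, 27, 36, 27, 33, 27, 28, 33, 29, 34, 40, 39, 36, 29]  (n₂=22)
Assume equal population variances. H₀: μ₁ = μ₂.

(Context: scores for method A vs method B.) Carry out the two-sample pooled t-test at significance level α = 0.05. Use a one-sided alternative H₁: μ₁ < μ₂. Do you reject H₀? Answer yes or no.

x̄₁=45.353, s₁=5.231, n₁=17
x̄₂=32.091, s₂=5.273, n₂=22
s_p² = [16·5.231² + 21·5.273²]/37 = 27.6135
SE = √(s_p²·(1/17+1/22)) = 1.6969
t = (45.353−32.091)/1.6969 = 7.8154
df = 37
p-value (one-sided, H₁ less) = 1.00000
At α=0.05: p ≥ α → fail to reject H₀

reject H₀: no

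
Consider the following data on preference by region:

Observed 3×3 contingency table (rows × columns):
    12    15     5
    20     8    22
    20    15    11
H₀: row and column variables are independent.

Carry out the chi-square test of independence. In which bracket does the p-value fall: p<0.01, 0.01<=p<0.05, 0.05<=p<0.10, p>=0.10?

p-value bracket: 0.01<=p<0.05

Row totals [32, 50, 46], col totals [52, 38, 38], n=128
χ² = (12−13.00)²/13.00 + (15−9.50)²/9.50 + (5−9.50)²/9.50 + (20−20.31)²/20.31 + (8−14.84)²/14.84 + (22−14.84)²/14.84 + (20−18.69)²/18.69 + (15−13.66)²/13.66 + (11−13.66)²/13.66 = 12.7440
df = 4
p-value (upper-tail) = 0.01260
→ bracket: 0.01<=p<0.05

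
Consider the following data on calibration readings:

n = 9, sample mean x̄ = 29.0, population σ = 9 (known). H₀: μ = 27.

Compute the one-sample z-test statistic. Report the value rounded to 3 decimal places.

SE = σ/√n = 9/√9 = 3.0000
z = (x̄−μ₀)/SE = (29.0−27)/3.0000 = 0.6667

test statistic = 0.667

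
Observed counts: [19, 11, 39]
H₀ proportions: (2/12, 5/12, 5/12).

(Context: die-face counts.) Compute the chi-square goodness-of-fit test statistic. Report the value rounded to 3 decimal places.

test statistic = 19.504

n = 69; E_i = n·p_i = [11.50, 28.75, 28.75]
χ² = (19−11.50)²/11.50 + (11−28.75)²/28.75 + (39−28.75)²/28.75 = 19.5043
df = 2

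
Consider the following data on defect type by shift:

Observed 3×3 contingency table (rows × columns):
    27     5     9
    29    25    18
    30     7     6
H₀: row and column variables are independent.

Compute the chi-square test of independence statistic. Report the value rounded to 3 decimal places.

test statistic = 13.952

Row totals [41, 72, 43], col totals [86, 37, 33], n=156
χ² = (27−22.60)²/22.60 + (5−9.72)²/9.72 + (9−8.67)²/8.67 + (29−39.69)²/39.69 + (25−17.08)²/17.08 + (18−15.23)²/15.23 + (30−23.71)²/23.71 + (7−10.20)²/10.20 + (6−9.10)²/9.10 = 13.9516
df = 4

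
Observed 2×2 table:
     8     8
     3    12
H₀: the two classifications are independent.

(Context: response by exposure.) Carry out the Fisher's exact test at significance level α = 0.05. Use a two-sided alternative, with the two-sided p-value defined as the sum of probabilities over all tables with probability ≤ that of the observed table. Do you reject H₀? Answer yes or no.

reject H₀: no

Margins: r₁=16, r₂=15, c₁=11, c₂=20, n=31
p_obs = C(16,8)·C(15,3)/C(31,11); sum pmf over tables with pmf ≤ p_obs
p-value (two-sided) = 0.13505
At α=0.05: p ≥ α → fail to reject H₀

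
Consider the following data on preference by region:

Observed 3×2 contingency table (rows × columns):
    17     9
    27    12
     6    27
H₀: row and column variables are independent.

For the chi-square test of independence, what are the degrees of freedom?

df = (r−1)(c−1) = (3−1)·(2−1) = 2

degrees of freedom = 2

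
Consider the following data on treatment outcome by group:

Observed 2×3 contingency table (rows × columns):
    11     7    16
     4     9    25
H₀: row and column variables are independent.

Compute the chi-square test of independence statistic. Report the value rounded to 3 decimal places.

Row totals [34, 38], col totals [15, 16, 41], n=72
χ² = (11−7.08)²/7.08 + (7−7.56)²/7.56 + (16−19.36)²/19.36 + (4−7.92)²/7.92 + (9−8.44)²/8.44 + (25−21.64)²/21.64 = 5.2864
df = 2

test statistic = 5.286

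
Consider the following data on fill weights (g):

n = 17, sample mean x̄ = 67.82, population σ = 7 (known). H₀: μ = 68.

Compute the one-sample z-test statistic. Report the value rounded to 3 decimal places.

SE = σ/√n = 7/√17 = 1.6977
z = (x̄−μ₀)/SE = (67.82−68)/1.6977 = -0.1060

test statistic = -0.106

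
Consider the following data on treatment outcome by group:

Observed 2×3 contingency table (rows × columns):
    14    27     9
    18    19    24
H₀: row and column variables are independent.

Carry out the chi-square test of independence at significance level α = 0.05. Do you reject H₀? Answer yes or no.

reject H₀: yes

Row totals [50, 61], col totals [32, 46, 33], n=111
χ² = (14−14.41)²/14.41 + (27−20.72)²/20.72 + (9−14.86)²/14.86 + (18−17.59)²/17.59 + (19−25.28)²/25.28 + (24−18.14)²/18.14 = 7.6950
df = 2
p-value (upper-tail) = 0.02133
At α=0.05: p < α → reject H₀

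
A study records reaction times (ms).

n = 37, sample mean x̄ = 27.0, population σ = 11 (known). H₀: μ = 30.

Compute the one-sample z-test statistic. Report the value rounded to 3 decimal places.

SE = σ/√n = 11/√37 = 1.8084
z = (x̄−μ₀)/SE = (27.0−30)/1.8084 = -1.6589

test statistic = -1.659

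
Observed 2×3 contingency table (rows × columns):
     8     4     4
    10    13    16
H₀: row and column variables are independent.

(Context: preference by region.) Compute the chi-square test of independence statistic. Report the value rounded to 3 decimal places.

test statistic = 3.113

Row totals [16, 39], col totals [18, 17, 20], n=55
χ² = (8−5.24)²/5.24 + (4−4.95)²/4.95 + (4−5.82)²/5.82 + (10−12.76)²/12.76 + (13−12.05)²/12.05 + (16−14.18)²/14.18 = 3.1132
df = 2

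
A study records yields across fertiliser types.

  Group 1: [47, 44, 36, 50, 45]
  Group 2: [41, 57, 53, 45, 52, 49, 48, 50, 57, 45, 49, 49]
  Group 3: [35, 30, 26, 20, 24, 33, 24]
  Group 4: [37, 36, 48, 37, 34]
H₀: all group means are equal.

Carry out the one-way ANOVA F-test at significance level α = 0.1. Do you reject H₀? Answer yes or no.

reject H₀: yes

Group means [44.40, 49.58, 27.43, 38.40], grand mean 41.414
SSB = Σnᵢ(x̄ᵢ−x̄)² = 2260.004; SSW = ΣΣ(x−x̄ᵢ)² = 653.031
MSB = 2260.004/3 = 753.3345; MSW = 653.031/25 = 26.1212
F = MSB/MSW = 28.8399
df = (3, 25)
p-value (upper-tail) = 0.00000
At α=0.1: p < α → reject H₀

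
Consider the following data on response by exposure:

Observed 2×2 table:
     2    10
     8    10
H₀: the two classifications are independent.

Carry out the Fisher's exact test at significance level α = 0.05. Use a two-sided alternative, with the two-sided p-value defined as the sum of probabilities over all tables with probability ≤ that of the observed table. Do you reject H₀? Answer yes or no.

Margins: r₁=12, r₂=18, c₁=10, c₂=20, n=30
p_obs = C(12,2)·C(18,8)/C(30,10); sum pmf over tables with pmf ≤ p_obs
p-value (two-sided) = 0.23527
At α=0.05: p ≥ α → fail to reject H₀

reject H₀: no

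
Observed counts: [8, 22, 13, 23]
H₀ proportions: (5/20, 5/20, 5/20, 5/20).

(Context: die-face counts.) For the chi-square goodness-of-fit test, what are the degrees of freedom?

df = k − 1 = 4 − 1 = 3

degrees of freedom = 3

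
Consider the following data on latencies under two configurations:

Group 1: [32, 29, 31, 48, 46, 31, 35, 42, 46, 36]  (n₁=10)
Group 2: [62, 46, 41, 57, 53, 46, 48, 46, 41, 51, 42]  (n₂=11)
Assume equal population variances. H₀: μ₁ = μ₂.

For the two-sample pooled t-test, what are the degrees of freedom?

df = n₁ + n₂ − 2 = 10 + 11 − 2 = 19

degrees of freedom = 19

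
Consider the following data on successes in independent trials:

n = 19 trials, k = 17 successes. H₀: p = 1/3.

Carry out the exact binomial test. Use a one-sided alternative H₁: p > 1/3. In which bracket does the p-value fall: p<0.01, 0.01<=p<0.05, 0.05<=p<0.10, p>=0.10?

p-value bracket: p<0.01

Exact binomial: n=19, k=17, p₀=1/3=0.3333
P(X≥17) from Σ C(n,i)·p₀^i·(1−p₀)^(n−i)
p-value (one-sided, H₁ greater) = 0.00000
→ bracket: p<0.01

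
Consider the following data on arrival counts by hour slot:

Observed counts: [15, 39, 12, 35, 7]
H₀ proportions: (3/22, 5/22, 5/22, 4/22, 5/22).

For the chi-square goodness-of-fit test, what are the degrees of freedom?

df = k − 1 = 5 − 1 = 4

degrees of freedom = 4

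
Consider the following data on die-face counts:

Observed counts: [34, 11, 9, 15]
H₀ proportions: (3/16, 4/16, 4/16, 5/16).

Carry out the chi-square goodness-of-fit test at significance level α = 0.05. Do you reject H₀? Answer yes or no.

reject H₀: yes

n = 69; E_i = n·p_i = [12.94, 17.25, 17.25, 21.56]
χ² = (34−12.94)²/12.94 + (11−17.25)²/17.25 + (9−17.25)²/17.25 + (15−21.56)²/21.56 = 42.4976
df = 3
p-value (upper-tail) = 0.00000
At α=0.05: p < α → reject H₀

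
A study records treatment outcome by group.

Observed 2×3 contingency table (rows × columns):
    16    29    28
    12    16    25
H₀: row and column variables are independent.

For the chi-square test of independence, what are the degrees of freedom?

degrees of freedom = 2

df = (r−1)(c−1) = (2−1)·(3−1) = 2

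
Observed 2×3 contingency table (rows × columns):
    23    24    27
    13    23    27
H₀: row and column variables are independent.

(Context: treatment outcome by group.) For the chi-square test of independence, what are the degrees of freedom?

degrees of freedom = 2

df = (r−1)(c−1) = (2−1)·(3−1) = 2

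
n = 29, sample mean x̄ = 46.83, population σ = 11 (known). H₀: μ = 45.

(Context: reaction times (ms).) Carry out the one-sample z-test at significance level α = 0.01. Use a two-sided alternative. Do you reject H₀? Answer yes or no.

reject H₀: no

SE = σ/√n = 11/√29 = 2.0426
z = (x̄−μ₀)/SE = (46.83−45)/2.0426 = 0.8959
p-value (two-sided) = 0.37031
At α=0.01: p ≥ α → fail to reject H₀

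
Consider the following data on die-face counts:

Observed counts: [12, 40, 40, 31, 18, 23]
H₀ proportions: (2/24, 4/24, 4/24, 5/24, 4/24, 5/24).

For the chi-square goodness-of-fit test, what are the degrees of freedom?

degrees of freedom = 5

df = k − 1 = 6 − 1 = 5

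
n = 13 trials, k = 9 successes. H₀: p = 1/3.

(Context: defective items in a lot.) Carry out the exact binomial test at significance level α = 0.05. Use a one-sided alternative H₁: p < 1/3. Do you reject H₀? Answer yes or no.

Exact binomial: n=13, k=9, p₀=1/3=0.3333
P(X≤9) from Σ C(n,i)·p₀^i·(1−p₀)^(n−i)
p-value (one-sided, H₁ less) = 0.99835
At α=0.05: p ≥ α → fail to reject H₀

reject H₀: no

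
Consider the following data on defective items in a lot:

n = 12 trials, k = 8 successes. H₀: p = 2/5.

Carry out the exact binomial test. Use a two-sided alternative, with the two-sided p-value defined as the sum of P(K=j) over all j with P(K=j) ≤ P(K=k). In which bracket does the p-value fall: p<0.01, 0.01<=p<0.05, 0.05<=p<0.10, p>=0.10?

p-value bracket: 0.05<=p<0.10

Exact binomial: n=12, k=8, p₀=2/5=0.4000
P(X=j) = C(n,j)·p₀^j·(1−p₀)^(n−j); p = Σ P(X=j) over j with P(X=j) ≤ P(X=8)
p-value (two-sided) = 0.07690
→ bracket: 0.05<=p<0.10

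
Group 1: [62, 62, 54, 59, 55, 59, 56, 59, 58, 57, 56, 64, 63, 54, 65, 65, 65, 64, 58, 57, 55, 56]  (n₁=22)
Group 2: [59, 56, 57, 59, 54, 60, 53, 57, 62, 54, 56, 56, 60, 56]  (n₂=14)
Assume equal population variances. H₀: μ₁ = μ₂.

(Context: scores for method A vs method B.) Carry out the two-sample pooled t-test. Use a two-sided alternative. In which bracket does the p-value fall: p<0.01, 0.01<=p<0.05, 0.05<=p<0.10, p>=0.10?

x̄₁=59.227, s₁=3.841, n₁=22
x̄₂=57.071, s₂=2.615, n₂=14
s_p² = [21·3.841² + 13·2.615²]/34 = 11.7292
SE = √(s_p²·(1/22+1/14)) = 1.1709
t = (59.227−57.071)/1.1709 = 1.8412
df = 34
p-value (two-sided) = 0.07433
→ bracket: 0.05<=p<0.10

p-value bracket: 0.05<=p<0.10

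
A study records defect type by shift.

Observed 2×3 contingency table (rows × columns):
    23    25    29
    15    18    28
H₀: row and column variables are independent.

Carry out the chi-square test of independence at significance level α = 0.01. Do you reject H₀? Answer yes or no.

reject H₀: no

Row totals [77, 61], col totals [38, 43, 57], n=138
χ² = (23−21.20)²/21.20 + (25−23.99)²/23.99 + (29−31.80)²/31.80 + (15−16.80)²/16.80 + (18−19.01)²/19.01 + (28−25.20)²/25.20 = 0.9997
df = 2
p-value (upper-tail) = 0.60664
At α=0.01: p ≥ α → fail to reject H₀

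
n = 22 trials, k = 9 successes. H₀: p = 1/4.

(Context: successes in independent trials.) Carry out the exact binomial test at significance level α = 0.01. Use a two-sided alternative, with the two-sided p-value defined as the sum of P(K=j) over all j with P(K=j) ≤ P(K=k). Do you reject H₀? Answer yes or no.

reject H₀: no

Exact binomial: n=22, k=9, p₀=1/4=0.2500
P(X=j) = C(n,j)·p₀^j·(1−p₀)^(n−j); p = Σ P(X=j) over j with P(X=j) ≤ P(X=9)
p-value (two-sided) = 0.08945
At α=0.01: p ≥ α → fail to reject H₀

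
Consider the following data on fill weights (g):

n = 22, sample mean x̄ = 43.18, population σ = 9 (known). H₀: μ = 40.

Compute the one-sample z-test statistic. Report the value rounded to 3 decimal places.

SE = σ/√n = 9/√22 = 1.9188
z = (x̄−μ₀)/SE = (43.18−40)/1.9188 = 1.6573

test statistic = 1.657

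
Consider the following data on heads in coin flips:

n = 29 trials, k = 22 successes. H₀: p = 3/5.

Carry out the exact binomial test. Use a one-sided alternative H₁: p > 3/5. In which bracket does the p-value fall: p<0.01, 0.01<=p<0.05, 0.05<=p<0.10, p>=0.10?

Exact binomial: n=29, k=22, p₀=3/5=0.6000
P(X≥22) from Σ C(n,i)·p₀^i·(1−p₀)^(n−i)
p-value (one-sided, H₁ greater) = 0.05699
→ bracket: 0.05<=p<0.10

p-value bracket: 0.05<=p<0.10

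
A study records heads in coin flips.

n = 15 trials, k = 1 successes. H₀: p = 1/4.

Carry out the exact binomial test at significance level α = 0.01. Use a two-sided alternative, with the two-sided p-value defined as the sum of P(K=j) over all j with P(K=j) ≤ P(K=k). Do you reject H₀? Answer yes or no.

reject H₀: no

Exact binomial: n=15, k=1, p₀=1/4=0.2500
P(X=j) = C(n,j)·p₀^j·(1−p₀)^(n−j); p = Σ P(X=j) over j with P(X=j) ≤ P(X=1)
p-value (two-sided) = 0.13680
At α=0.01: p ≥ α → fail to reject H₀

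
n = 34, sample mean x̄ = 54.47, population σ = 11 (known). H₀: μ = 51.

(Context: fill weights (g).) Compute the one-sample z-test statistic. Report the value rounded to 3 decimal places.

test statistic = 1.839

SE = σ/√n = 11/√34 = 1.8865
z = (x̄−μ₀)/SE = (54.47−51)/1.8865 = 1.8394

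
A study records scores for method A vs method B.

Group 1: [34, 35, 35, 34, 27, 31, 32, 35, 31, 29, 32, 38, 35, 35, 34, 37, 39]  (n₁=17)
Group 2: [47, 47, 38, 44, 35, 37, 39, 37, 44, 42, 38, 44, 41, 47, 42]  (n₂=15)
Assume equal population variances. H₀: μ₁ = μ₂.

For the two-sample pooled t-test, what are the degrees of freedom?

df = n₁ + n₂ − 2 = 17 + 15 − 2 = 30

degrees of freedom = 30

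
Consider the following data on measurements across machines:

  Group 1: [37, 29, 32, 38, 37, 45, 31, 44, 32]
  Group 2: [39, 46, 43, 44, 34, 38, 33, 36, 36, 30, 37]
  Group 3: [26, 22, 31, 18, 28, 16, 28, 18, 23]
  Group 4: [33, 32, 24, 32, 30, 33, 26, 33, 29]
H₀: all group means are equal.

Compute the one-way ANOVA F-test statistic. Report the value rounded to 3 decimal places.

Group means [36.11, 37.82, 23.33, 30.22], grand mean 32.184
SSB = Σnᵢ(x̄ᵢ−x̄)² = 1227.630; SSW = ΣΣ(x−x̄ᵢ)² = 806.081
MSB = 1227.630/3 = 409.2099; MSW = 806.081/34 = 23.7083
F = MSB/MSW = 17.2602
df = (3, 34)

test statistic = 17.260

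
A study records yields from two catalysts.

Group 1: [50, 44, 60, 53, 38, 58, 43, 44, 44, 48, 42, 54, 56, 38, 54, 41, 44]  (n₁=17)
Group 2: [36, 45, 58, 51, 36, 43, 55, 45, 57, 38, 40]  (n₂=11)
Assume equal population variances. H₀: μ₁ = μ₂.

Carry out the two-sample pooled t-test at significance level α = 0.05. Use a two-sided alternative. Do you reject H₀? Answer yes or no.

reject H₀: no

x̄₁=47.706, s₁=6.989, n₁=17
x̄₂=45.818, s₂=8.256, n₂=11
s_p² = [16·6.989² + 10·8.256²]/26 = 56.2756
SE = √(s_p²·(1/17+1/11)) = 2.9028
t = (47.706−45.818)/2.9028 = 0.6503
df = 26
p-value (two-sided) = 0.52120
At α=0.05: p ≥ α → fail to reject H₀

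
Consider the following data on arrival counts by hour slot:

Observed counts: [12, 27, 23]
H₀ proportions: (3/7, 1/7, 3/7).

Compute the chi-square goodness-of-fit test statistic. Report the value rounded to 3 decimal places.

n = 62; E_i = n·p_i = [26.57, 8.86, 26.57]
χ² = (12−26.57)²/26.57 + (27−8.86)²/8.86 + (23−26.57)²/26.57 = 45.6344
df = 2

test statistic = 45.634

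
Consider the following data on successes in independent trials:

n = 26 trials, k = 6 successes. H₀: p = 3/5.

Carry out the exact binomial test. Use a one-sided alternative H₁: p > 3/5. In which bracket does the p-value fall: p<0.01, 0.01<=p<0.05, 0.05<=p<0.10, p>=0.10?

Exact binomial: n=26, k=6, p₀=3/5=0.6000
P(X≥6) from Σ C(n,i)·p₀^i·(1−p₀)^(n−i)
p-value (one-sided, H₁ greater) = 0.99997
→ bracket: p>=0.10

p-value bracket: p>=0.10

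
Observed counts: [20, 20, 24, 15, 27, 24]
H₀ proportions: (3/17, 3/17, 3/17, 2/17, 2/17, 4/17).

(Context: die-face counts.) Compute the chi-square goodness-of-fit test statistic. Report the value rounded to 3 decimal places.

n = 130; E_i = n·p_i = [22.94, 22.94, 22.94, 15.29, 15.29, 30.59]
χ² = (20−22.94)²/22.94 + (20−22.94)²/22.94 + (24−22.94)²/22.94 + (15−15.29)²/15.29 + (27−15.29)²/15.29 + (24−30.59)²/30.59 = 11.1872
df = 5

test statistic = 11.187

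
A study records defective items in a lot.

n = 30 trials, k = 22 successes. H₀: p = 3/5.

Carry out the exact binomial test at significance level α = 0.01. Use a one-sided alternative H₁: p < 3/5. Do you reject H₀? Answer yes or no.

Exact binomial: n=30, k=22, p₀=3/5=0.6000
P(X≤22) from Σ C(n,i)·p₀^i·(1−p₀)^(n−i)
p-value (one-sided, H₁ less) = 0.95648
At α=0.01: p ≥ α → fail to reject H₀

reject H₀: no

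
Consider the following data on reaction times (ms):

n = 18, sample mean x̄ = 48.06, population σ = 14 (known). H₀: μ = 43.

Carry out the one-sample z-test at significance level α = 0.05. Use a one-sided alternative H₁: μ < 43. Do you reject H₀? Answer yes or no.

reject H₀: no

SE = σ/√n = 14/√18 = 3.2998
z = (x̄−μ₀)/SE = (48.06−43)/3.2998 = 1.5334
p-value (one-sided, H₁ less) = 0.93741
At α=0.05: p ≥ α → fail to reject H₀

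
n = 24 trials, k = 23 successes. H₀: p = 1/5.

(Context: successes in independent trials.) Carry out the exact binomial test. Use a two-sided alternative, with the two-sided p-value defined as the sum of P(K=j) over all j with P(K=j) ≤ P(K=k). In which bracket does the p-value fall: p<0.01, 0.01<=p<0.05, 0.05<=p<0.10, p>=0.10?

p-value bracket: p<0.01

Exact binomial: n=24, k=23, p₀=1/5=0.2000
P(X=j) = C(n,j)·p₀^j·(1−p₀)^(n−j); p = Σ P(X=j) over j with P(X=j) ≤ P(X=23)
p-value (two-sided) = 0.00000
→ bracket: p<0.01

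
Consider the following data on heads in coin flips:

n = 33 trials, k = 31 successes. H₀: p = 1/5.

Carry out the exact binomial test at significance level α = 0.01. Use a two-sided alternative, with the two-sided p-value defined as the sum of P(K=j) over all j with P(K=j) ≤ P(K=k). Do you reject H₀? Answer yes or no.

Exact binomial: n=33, k=31, p₀=1/5=0.2000
P(X=j) = C(n,j)·p₀^j·(1−p₀)^(n−j); p = Σ P(X=j) over j with P(X=j) ≤ P(X=31)
p-value (two-sided) = 0.00000
At α=0.01: p < α → reject H₀

reject H₀: yes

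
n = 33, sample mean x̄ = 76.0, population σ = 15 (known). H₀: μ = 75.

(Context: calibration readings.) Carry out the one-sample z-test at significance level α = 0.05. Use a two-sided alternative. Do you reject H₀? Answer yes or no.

SE = σ/√n = 15/√33 = 2.6112
z = (x̄−μ₀)/SE = (76.0−75)/2.6112 = 0.3830
p-value (two-sided) = 0.70174
At α=0.05: p ≥ α → fail to reject H₀

reject H₀: no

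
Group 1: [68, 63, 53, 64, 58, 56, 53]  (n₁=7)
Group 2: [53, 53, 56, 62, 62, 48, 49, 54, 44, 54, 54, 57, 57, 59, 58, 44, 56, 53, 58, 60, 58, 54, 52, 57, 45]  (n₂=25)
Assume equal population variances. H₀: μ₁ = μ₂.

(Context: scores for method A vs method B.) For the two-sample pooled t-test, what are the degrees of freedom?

degrees of freedom = 30

df = n₁ + n₂ − 2 = 7 + 25 − 2 = 30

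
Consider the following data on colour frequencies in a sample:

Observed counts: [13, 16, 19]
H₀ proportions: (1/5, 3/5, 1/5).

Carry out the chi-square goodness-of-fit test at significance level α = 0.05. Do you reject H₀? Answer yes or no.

n = 48; E_i = n·p_i = [9.60, 28.80, 9.60]
χ² = (13−9.60)²/9.60 + (16−28.80)²/28.80 + (19−9.60)²/9.60 = 16.0972
df = 2
p-value (upper-tail) = 0.00032
At α=0.05: p < α → reject H₀

reject H₀: yes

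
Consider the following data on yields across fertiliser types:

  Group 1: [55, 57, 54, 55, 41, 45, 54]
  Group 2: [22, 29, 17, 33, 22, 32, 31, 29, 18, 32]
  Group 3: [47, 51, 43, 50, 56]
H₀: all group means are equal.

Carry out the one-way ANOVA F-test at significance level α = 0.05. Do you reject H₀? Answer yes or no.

reject H₀: yes

Group means [51.57, 26.50, 49.40], grand mean 39.682
SSB = Σnᵢ(x̄ᵢ−x̄)² = 3199.358; SSW = ΣΣ(x−x̄ᵢ)² = 651.414
MSB = 3199.358/2 = 1599.6792; MSW = 651.414/19 = 34.2850
F = MSB/MSW = 46.6583
df = (2, 19)
p-value (upper-tail) = 0.00000
At α=0.05: p < α → reject H₀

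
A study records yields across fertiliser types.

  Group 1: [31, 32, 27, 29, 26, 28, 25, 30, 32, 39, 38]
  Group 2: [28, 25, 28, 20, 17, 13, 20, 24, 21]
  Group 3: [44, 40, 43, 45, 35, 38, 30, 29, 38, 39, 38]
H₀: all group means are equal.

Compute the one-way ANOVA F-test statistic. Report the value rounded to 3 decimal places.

Group means [30.64, 21.78, 38.09], grand mean 30.710
SSB = Σnᵢ(x̄ᵢ−x̄)² = 1317.377; SSW = ΣΣ(x−x̄ᵢ)² = 673.010
MSB = 1317.377/2 = 658.6885; MSW = 673.010/28 = 24.0361
F = MSB/MSW = 27.4042
df = (2, 28)

test statistic = 27.404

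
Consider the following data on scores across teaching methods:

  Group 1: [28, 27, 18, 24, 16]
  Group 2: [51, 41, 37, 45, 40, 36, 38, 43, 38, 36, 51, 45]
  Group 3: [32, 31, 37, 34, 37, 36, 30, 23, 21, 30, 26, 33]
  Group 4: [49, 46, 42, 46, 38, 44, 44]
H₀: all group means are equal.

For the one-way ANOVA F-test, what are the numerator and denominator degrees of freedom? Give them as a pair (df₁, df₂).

k = 4 groups, N = 36 total
df = (k−1, N−k) = (4−1, 36−4) = (3, 32)

degrees of freedom = [3, 32]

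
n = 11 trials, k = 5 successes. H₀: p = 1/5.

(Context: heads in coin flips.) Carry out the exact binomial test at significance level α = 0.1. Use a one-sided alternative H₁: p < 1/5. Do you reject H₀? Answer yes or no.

Exact binomial: n=11, k=5, p₀=1/5=0.2000
P(X≤5) from Σ C(n,i)·p₀^i·(1−p₀)^(n−i)
p-value (one-sided, H₁ less) = 0.98835
At α=0.1: p ≥ α → fail to reject H₀

reject H₀: no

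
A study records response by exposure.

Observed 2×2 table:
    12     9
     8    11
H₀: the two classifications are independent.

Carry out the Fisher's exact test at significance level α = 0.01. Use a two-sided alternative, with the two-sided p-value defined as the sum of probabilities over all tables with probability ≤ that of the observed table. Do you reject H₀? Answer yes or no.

reject H₀: no

Margins: r₁=21, r₂=19, c₁=20, c₂=20, n=40
p_obs = C(21,12)·C(19,8)/C(40,20); sum pmf over tables with pmf ≤ p_obs
p-value (two-sided) = 0.52725
At α=0.01: p ≥ α → fail to reject H₀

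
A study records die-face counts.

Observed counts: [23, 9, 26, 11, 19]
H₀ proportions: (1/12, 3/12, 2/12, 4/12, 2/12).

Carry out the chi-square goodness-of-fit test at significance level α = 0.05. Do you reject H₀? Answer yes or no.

reject H₀: yes

n = 88; E_i = n·p_i = [7.33, 22.00, 14.67, 29.33, 14.67]
χ² = (23−7.33)²/7.33 + (9−22.00)²/22.00 + (26−14.67)²/14.67 + (11−29.33)²/29.33 + (19−14.67)²/14.67 = 62.6477
df = 4
p-value (upper-tail) = 0.00000
At α=0.05: p < α → reject H₀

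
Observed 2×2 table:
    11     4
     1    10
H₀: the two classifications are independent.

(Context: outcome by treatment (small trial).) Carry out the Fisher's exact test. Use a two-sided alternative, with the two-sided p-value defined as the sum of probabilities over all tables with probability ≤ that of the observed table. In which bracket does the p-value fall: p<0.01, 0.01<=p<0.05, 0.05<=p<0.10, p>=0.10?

Margins: r₁=15, r₂=11, c₁=12, c₂=14, n=26
p_obs = C(15,11)·C(11,1)/C(26,12); sum pmf over tables with pmf ≤ p_obs
p-value (two-sided) = 0.00172
→ bracket: p<0.01

p-value bracket: p<0.01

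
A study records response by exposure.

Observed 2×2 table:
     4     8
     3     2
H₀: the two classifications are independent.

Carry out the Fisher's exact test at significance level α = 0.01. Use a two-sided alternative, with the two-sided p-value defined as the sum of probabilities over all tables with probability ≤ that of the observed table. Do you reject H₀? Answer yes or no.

Margins: r₁=12, r₂=5, c₁=7, c₂=10, n=17
p_obs = C(12,4)·C(5,3)/C(17,7); sum pmf over tables with pmf ≤ p_obs
p-value (two-sided) = 0.59276
At α=0.01: p ≥ α → fail to reject H₀

reject H₀: no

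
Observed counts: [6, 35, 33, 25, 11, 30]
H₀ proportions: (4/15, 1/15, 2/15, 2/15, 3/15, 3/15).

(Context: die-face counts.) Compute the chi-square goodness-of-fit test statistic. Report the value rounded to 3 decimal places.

n = 140; E_i = n·p_i = [37.33, 9.33, 18.67, 18.67, 28.00, 28.00]
χ² = (6−37.33)²/37.33 + (35−9.33)²/9.33 + (33−18.67)²/18.67 + (25−18.67)²/18.67 + (11−28.00)²/28.00 + (30−28.00)²/28.00 = 120.5000
df = 5

test statistic = 120.500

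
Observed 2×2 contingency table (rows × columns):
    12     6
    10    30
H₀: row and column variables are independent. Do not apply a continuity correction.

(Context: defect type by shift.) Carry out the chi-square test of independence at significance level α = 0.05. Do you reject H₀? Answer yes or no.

Row totals [18, 40], col totals [22, 36], n=58
χ² = (12−6.83)²/6.83 + (6−11.17)²/11.17 + (10−15.17)²/15.17 + (30−24.83)²/24.83 = 9.1540
df = 1
p-value (upper-tail) = 0.00248
At α=0.05: p < α → reject H₀

reject H₀: yes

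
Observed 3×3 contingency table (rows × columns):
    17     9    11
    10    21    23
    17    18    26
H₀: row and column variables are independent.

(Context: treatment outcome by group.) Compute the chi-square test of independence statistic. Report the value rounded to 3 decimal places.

Row totals [37, 54, 61], col totals [44, 48, 60], n=152
χ² = (17−10.71)²/10.71 + (9−11.68)²/11.68 + (11−14.61)²/14.61 + (10−15.63)²/15.63 + (21−17.05)²/17.05 + (23−21.32)²/21.32 + (17−17.66)²/17.66 + (18−19.26)²/19.26 + (26−24.08)²/24.08 = 8.5362
df = 4

test statistic = 8.536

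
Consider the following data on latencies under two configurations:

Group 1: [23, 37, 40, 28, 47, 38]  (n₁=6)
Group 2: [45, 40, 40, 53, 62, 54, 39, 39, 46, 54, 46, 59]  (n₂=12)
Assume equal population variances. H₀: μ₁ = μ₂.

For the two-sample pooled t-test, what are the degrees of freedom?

df = n₁ + n₂ − 2 = 6 + 12 − 2 = 16

degrees of freedom = 16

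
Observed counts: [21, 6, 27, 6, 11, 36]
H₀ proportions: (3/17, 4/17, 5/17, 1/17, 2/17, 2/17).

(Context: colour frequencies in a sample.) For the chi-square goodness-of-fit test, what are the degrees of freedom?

df = k − 1 = 6 − 1 = 5

degrees of freedom = 5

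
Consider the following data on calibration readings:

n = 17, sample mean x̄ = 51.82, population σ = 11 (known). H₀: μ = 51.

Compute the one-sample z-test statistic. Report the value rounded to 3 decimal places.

SE = σ/√n = 11/√17 = 2.6679
z = (x̄−μ₀)/SE = (51.82−51)/2.6679 = 0.3074

test statistic = 0.307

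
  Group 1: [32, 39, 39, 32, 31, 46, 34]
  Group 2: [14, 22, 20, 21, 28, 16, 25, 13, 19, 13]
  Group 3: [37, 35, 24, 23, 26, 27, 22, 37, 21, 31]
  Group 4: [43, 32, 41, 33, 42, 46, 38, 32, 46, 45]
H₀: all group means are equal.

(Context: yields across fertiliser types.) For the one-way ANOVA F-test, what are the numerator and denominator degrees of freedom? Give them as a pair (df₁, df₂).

k = 4 groups, N = 37 total
df = (k−1, N−k) = (4−1, 37−4) = (3, 33)

degrees of freedom = [3, 33]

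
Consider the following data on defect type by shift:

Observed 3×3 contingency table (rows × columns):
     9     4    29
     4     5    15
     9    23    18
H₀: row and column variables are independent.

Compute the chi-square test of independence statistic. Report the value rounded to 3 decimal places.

Row totals [42, 24, 50], col totals [22, 32, 62], n=116
χ² = (9−7.97)²/7.97 + (4−11.59)²/11.59 + (29−22.45)²/22.45 + (4−4.55)²/4.55 + (5−6.62)²/6.62 + (15−12.83)²/12.83 + (9−9.48)²/9.48 + (23−13.79)²/13.79 + (18−26.72)²/26.72 = 16.8634
df = 4

test statistic = 16.863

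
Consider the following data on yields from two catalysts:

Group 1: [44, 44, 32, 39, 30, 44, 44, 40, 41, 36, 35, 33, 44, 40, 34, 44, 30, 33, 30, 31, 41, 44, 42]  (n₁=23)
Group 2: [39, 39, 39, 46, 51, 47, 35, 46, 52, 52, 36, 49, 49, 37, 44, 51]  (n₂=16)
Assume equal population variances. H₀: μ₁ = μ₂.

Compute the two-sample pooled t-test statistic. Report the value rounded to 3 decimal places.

test statistic = -3.470

x̄₁=38.043, s₁=5.440, n₁=23
x̄₂=44.500, s₂=6.099, n₂=16
s_p² = [22·5.440² + 15·6.099²]/37 = 32.6745
SE = √(s_p²·(1/23+1/16)) = 1.8609
t = (38.043−44.500)/1.8609 = -3.4697
df = 37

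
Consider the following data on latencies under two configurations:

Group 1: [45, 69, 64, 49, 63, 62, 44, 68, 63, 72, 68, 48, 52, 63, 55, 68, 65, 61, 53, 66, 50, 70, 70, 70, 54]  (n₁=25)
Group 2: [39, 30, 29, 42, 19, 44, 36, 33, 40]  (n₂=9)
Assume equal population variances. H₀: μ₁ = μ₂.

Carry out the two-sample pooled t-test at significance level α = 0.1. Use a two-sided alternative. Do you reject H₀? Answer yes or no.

reject H₀: yes

x̄₁=60.480, s₁=8.757, n₁=25
x̄₂=34.667, s₂=7.842, n₂=9
s_p² = [24·8.757² + 8·7.842²]/32 = 72.8825
SE = √(s_p²·(1/25+1/9)) = 3.3186
t = (60.480−34.667)/3.3186 = 7.7783
df = 32
p-value (two-sided) = 0.00000
At α=0.1: p < α → reject H₀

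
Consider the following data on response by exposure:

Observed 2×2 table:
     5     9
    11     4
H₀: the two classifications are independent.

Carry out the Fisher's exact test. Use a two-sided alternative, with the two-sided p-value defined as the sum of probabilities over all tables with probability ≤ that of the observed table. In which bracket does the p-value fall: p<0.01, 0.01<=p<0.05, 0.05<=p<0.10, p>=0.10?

Margins: r₁=14, r₂=15, c₁=16, c₂=13, n=29
p_obs = C(14,5)·C(15,11)/C(29,16); sum pmf over tables with pmf ≤ p_obs
p-value (two-sided) = 0.06560
→ bracket: 0.05<=p<0.10

p-value bracket: 0.05<=p<0.10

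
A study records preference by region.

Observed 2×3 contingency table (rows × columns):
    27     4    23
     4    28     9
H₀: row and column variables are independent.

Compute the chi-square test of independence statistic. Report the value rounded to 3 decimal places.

Row totals [54, 41], col totals [31, 32, 32], n=95
χ² = (27−17.62)²/17.62 + (4−18.19)²/18.19 + (23−18.19)²/18.19 + (4−13.38)²/13.38 + (28−13.81)²/13.81 + (9−13.81)²/13.81 = 40.1626
df = 2

test statistic = 40.163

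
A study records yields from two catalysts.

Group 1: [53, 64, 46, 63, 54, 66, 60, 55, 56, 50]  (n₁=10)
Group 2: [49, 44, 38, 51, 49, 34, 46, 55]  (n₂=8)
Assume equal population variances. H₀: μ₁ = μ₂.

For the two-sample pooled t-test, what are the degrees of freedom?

df = n₁ + n₂ − 2 = 10 + 8 − 2 = 16

degrees of freedom = 16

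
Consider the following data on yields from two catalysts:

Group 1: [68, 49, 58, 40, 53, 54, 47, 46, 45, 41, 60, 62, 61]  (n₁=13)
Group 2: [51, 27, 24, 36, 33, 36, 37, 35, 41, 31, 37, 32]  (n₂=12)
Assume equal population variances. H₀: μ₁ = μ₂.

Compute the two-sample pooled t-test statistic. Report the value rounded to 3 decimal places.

x̄₁=52.615, s₁=8.761, n₁=13
x̄₂=35.000, s₂=6.849, n₂=12
s_p² = [12·8.761² + 11·6.849²]/23 = 62.4816
SE = √(s_p²·(1/13+1/12)) = 3.1643
t = (52.615−35.000)/3.1643 = 5.5668
df = 23

test statistic = 5.567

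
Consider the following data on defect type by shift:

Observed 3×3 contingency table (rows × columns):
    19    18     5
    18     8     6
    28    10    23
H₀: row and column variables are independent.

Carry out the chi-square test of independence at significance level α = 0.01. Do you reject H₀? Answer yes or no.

reject H₀: yes

Row totals [42, 32, 61], col totals [65, 36, 34], n=135
χ² = (19−20.22)²/20.22 + (18−11.20)²/11.20 + (5−10.58)²/10.58 + (18−15.41)²/15.41 + (8−8.53)²/8.53 + (6−8.06)²/8.06 + (28−29.37)²/29.37 + (10−16.27)²/16.27 + (23−15.36)²/15.36 = 14.4140
df = 4
p-value (upper-tail) = 0.00608
At α=0.01: p < α → reject H₀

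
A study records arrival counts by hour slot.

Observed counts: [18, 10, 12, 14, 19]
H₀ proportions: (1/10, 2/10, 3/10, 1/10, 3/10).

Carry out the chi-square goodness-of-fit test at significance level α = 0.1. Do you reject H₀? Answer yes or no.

reject H₀: yes

n = 73; E_i = n·p_i = [7.30, 14.60, 21.90, 7.30, 21.90]
χ² = (18−7.30)²/7.30 + (10−14.60)²/14.60 + (12−21.90)²/21.90 + (14−7.30)²/7.30 + (19−21.90)²/21.90 = 28.1416
df = 4
p-value (upper-tail) = 0.00001
At α=0.1: p < α → reject H₀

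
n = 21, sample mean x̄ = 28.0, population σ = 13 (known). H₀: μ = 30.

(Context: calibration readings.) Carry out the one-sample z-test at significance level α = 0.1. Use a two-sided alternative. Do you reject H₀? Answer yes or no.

reject H₀: no

SE = σ/√n = 13/√21 = 2.8368
z = (x̄−μ₀)/SE = (28.0−30)/2.8368 = -0.7050
p-value (two-sided) = 0.48080
At α=0.1: p ≥ α → fail to reject H₀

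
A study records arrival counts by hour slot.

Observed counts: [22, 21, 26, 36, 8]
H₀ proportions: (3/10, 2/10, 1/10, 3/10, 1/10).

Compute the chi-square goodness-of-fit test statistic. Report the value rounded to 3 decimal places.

n = 113; E_i = n·p_i = [33.90, 22.60, 11.30, 33.90, 11.30]
χ² = (22−33.90)²/33.90 + (21−22.60)²/22.60 + (26−11.30)²/11.30 + (36−33.90)²/33.90 + (8−11.30)²/11.30 = 24.5074
df = 4

test statistic = 24.507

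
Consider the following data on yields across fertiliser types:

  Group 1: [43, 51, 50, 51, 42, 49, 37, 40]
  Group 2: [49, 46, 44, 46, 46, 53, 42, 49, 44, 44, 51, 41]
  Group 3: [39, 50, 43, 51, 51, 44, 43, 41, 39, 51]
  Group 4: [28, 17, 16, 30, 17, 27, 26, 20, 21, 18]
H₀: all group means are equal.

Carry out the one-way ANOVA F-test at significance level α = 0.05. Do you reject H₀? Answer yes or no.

Group means [45.38, 46.25, 45.20, 22.00], grand mean 39.750
SSB = Σnᵢ(x̄ᵢ−x̄)² = 4207.775; SSW = ΣΣ(x−x̄ᵢ)² = 835.725
MSB = 4207.775/3 = 1402.5917; MSW = 835.725/36 = 23.2146
F = MSB/MSW = 60.4186
df = (3, 36)
p-value (upper-tail) = 0.00000
At α=0.05: p < α → reject H₀

reject H₀: yes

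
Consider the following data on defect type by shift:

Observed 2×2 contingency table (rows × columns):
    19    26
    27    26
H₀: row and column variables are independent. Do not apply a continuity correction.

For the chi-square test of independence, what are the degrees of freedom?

df = (r−1)(c−1) = (2−1)·(2−1) = 1

degrees of freedom = 1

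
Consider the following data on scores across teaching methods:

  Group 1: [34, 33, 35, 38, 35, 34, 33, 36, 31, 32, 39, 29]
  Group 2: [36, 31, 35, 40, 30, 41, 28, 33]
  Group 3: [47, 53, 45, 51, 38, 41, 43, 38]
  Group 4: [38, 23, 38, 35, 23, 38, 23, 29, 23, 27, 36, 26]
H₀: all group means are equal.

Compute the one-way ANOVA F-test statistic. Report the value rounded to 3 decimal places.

test statistic = 13.456

Group means [34.08, 34.25, 44.50, 29.92], grand mean 34.950
SSB = Σnᵢ(x̄ᵢ−x̄)² = 1046.567; SSW = ΣΣ(x−x̄ᵢ)² = 933.333
MSB = 1046.567/3 = 348.8556; MSW = 933.333/36 = 25.9259
F = MSB/MSW = 13.4559
df = (3, 36)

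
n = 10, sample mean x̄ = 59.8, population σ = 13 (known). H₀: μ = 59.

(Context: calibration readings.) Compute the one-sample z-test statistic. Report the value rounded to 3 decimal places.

SE = σ/√n = 13/√10 = 4.1110
z = (x̄−μ₀)/SE = (59.8−59)/4.1110 = 0.1946

test statistic = 0.195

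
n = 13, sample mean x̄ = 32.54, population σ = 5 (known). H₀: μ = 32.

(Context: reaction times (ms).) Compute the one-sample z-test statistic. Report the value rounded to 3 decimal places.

SE = σ/√n = 5/√13 = 1.3868
z = (x̄−μ₀)/SE = (32.54−32)/1.3868 = 0.3894

test statistic = 0.389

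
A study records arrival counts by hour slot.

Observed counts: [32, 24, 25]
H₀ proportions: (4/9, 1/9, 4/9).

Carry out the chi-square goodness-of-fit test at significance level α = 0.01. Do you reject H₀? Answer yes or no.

n = 81; E_i = n·p_i = [36.00, 9.00, 36.00]
χ² = (32−36.00)²/36.00 + (24−9.00)²/9.00 + (25−36.00)²/36.00 = 28.8056
df = 2
p-value (upper-tail) = 0.00000
At α=0.01: p < α → reject H₀

reject H₀: yes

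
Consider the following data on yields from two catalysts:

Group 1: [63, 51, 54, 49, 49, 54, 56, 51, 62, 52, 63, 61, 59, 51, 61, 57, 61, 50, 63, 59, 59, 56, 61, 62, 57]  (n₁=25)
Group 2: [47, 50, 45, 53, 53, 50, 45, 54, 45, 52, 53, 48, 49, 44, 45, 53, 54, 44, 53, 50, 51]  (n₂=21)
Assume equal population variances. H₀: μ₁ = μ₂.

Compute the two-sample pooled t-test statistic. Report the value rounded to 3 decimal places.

x̄₁=56.840, s₁=4.845, n₁=25
x̄₂=49.429, s₂=3.613, n₂=21
s_p² = [24·4.845² + 20·3.613²]/44 = 18.7387
SE = √(s_p²·(1/25+1/21)) = 1.2814
t = (56.840−49.429)/1.2814 = 5.7841
df = 44

test statistic = 5.784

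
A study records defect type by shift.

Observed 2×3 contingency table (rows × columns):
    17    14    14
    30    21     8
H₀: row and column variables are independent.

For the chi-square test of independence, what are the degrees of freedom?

degrees of freedom = 2

df = (r−1)(c−1) = (2−1)·(3−1) = 2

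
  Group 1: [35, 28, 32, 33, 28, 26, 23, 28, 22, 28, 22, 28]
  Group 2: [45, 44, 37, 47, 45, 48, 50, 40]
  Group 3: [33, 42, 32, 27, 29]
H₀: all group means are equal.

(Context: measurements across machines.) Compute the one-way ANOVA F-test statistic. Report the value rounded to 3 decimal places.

Group means [27.75, 44.50, 32.60], grand mean 34.080
SSB = Σnᵢ(x̄ᵢ−x̄)² = 1360.390; SSW = ΣΣ(x−x̄ᵢ)² = 449.450
MSB = 1360.390/2 = 680.1950; MSW = 449.450/22 = 20.4295
F = MSB/MSW = 33.2947
df = (2, 22)

test statistic = 33.295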